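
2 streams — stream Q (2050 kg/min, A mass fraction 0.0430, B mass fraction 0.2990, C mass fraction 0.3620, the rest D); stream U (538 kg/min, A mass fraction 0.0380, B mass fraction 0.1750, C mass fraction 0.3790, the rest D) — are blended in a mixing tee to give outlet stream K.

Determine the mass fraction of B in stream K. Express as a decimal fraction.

0.2732

Total flow out = 2050 + 538 = 2588 kg/min.
B in = 2050×0.299 + 538×0.175 = 707.1 kg/min.
B mass fraction in K = 707.1/2588 = 0.2732.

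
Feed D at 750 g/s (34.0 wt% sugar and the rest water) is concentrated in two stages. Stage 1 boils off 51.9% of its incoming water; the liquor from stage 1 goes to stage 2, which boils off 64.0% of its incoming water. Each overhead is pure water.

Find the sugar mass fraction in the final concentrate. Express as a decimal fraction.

water in feed = 750×0.660 = 495 g/s.
After stage 1: water left = (1−0.519)×495 = 238.09; stream total = 493.09 g/s.
After stage 2: water left = (1−0.640)×238.09 = 85.714; final concentrate = 340.71 g/s.
sugar fraction = 255/340.71 = 0.748.

0.748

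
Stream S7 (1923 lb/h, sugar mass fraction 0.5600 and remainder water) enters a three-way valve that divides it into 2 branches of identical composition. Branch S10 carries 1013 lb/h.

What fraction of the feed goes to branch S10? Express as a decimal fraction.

Fraction to S10 = 1013/1923 = 0.5268.

0.527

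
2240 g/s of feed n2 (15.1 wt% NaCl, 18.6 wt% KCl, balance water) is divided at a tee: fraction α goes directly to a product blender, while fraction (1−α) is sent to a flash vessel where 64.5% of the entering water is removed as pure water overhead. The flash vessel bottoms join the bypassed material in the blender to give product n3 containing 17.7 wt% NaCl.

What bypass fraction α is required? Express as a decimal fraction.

All 2240×0.151 = 338.24 g/s of NaCl reaches n3, so n3 = 338.24/0.177 = 1911 g/s and vapour = 329.04 g/s.
The evaporator receives (1−α)·2240 of feed at 0.663 water and removes 0.645 of that water:
0.645×0.663×(1−α)×2240 = 329.04
(1−α) = 329.04/957.9 = 0.3435;  α = 0.6565.

0.656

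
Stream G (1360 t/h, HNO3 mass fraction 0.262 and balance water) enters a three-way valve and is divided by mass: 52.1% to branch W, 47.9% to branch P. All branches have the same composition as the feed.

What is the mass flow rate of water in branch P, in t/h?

Branch P total = 0.479×1360 = 651.44 t/h.
water in P = 0.738×651.44 = 480.76 t/h.

480.8 t/h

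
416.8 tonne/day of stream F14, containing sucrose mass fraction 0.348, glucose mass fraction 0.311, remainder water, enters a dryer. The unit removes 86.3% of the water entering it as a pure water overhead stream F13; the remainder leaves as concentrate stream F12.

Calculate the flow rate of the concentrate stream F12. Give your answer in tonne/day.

water entering = 416.8×0.341 = 142.13 tonne/day; overhead removed = 0.863×142.13 = 122.66 tonne/day.
Concentrate = 416.8 − 122.66 = 294.14 tonne/day.

294.1 tonne/day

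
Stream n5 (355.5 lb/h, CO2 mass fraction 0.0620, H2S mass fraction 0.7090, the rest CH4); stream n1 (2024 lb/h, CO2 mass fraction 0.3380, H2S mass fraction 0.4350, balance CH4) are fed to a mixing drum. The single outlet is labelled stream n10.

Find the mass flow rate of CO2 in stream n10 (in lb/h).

CO2 out = CO2 in = 355.5×0.062 + 2024×0.338 = 706.15 lb/h.

706.2 lb/h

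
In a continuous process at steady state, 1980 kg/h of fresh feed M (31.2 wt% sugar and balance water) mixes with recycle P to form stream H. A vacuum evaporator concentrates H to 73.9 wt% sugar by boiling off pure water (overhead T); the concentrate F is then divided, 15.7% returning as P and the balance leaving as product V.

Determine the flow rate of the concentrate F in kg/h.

991.6 kg/h

Overall sugar balance (none leaves overhead): sugar in fresh feed = sugar in product, i.e. 1980×0.312 = (1−0.157)·F·0.739.
F = 617.76/(0.739×0.843) = 991.63 kg/h.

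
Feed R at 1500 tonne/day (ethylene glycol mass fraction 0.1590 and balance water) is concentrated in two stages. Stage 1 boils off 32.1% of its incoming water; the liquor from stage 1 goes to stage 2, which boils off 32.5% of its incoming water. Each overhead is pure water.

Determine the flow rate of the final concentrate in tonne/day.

816.7 tonne/day

water in feed = 1500×0.841 = 1261.5 tonne/day.
After stage 1: water left = (1−0.321)×1261.5 = 856.56; stream total = 1095.1 tonne/day.
After stage 2: water left = (1−0.325)×856.56 = 578.18; final concentrate = 816.68 tonne/day.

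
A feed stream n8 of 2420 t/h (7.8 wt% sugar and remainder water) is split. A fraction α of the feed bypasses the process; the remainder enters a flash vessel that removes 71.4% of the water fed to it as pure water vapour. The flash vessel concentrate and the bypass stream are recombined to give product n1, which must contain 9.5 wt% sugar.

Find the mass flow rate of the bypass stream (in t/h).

All 2420×0.078 = 188.76 t/h of sugar reaches n1, so n1 = 188.76/0.095 = 1986.9 t/h and vapour = 433.05 t/h.
The evaporator receives (1−α)·2420 of feed at 0.922 water and removes 0.714 of that water:
0.714×0.922×(1−α)×2420 = 433.05
(1−α) = 433.05/1593.1 = 0.2718;  α = 0.7282.
Bypass flow = 0.7282×2420 = 1762.2 t/h.

1762 t/h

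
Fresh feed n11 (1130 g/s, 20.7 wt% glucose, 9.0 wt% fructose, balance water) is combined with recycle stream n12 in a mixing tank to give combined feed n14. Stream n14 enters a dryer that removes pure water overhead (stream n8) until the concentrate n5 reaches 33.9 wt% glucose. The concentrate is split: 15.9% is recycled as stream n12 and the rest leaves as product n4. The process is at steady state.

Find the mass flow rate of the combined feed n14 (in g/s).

1260 g/s

Overall glucose balance (none leaves overhead): glucose in fresh feed = glucose in product, i.e. 1130×0.207 = (1−0.159)·n5·0.339.
n5 = 233.91/(0.339×0.841) = 820.45 g/s.
Recycle n12 = 0.159×820.45 = 130.45 g/s.
Combined feed n14 = 1130 + 130.45 = 1260.5 g/s.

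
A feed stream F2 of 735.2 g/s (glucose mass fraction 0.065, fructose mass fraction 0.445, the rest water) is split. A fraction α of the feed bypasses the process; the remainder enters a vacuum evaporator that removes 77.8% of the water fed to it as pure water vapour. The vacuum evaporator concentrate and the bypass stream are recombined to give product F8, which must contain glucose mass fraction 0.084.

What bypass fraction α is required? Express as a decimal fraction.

All 735.2×0.065 = 47.788 g/s of glucose reaches F8, so F8 = 47.788/0.084 = 568.9 g/s and vapour = 166.3 g/s.
The evaporator receives (1−α)·735.2 of feed at 0.490 water and removes 0.778 of that water:
0.778×0.490×(1−α)×735.2 = 166.3
(1−α) = 166.3/280.27 = 0.5933;  α = 0.4067.

0.407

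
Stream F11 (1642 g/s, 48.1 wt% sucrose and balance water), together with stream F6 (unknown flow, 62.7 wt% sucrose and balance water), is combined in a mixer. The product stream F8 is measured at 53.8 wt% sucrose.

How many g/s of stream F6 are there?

Let F6 be the unknown flow. Total out = 1642 + F6.
sucrose balance: 789.8 + 0.627·F6 = 0.538·(1642 + F6)
(0.627 − 0.538)·F6 = 0.538×1642 − 789.8 = 93.594
F6 = 93.594 / 0.089 = 1051.6 g/s

1052 g/s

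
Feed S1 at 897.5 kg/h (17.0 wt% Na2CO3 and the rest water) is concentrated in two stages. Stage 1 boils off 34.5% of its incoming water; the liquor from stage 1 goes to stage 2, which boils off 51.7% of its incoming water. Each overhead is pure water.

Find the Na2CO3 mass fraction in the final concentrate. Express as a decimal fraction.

water in feed = 897.5×0.830 = 744.92 kg/h.
After stage 1: water left = (1−0.345)×744.92 = 487.93; stream total = 640.5 kg/h.
After stage 2: water left = (1−0.517)×487.93 = 235.67; final concentrate = 388.24 kg/h.
Na2CO3 fraction = 152.58/388.24 = 0.3930.

0.3930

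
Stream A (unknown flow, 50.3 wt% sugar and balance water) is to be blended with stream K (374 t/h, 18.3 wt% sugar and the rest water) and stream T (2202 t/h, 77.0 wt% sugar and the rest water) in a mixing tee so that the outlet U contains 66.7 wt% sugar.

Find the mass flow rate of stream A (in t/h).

279.2 t/h

Let A be the unknown flow. Total out = 2576 + A.
sugar balance: 1764 + 0.503·A = 0.667·(2576 + A)
(0.503 − 0.667)·A = 0.667×2576 − 1764 = -45.79
A = -45.79 / -0.164 = 279.21 t/h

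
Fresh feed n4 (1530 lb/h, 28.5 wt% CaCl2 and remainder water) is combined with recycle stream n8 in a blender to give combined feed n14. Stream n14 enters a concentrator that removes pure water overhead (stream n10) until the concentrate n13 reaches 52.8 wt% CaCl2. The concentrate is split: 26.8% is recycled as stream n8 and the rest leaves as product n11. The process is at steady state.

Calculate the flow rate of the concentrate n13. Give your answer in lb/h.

1128 lb/h

Overall CaCl2 balance (none leaves overhead): CaCl2 in fresh feed = CaCl2 in product, i.e. 1530×0.285 = (1−0.268)·n13·0.528.
n13 = 436.05/(0.528×0.732) = 1128.2 lb/h.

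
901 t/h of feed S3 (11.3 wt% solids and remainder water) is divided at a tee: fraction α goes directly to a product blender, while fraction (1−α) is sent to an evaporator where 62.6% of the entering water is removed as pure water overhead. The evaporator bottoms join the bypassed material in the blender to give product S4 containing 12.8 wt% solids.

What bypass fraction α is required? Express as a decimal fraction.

0.789

All 901×0.113 = 101.81 t/h of solids reaches S4, so S4 = 101.81/0.128 = 795.41 t/h and vapour = 105.59 t/h.
The evaporator receives (1−α)·901 of feed at 0.887 water and removes 0.626 of that water:
0.626×0.887×(1−α)×901 = 105.59
(1−α) = 105.59/500.29 = 0.2110;  α = 0.7890.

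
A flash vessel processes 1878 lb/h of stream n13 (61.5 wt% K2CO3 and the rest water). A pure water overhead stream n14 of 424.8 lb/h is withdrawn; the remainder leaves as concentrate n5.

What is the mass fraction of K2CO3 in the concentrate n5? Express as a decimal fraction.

0.795

K2CO3 is not removed: 1878×0.615 = 1155 lb/h of K2CO3 enters n5.
Concentrate = 1878 − 424.8 = 1453.2 lb/h.
Mass fraction = 1155/1453.2 = 0.795.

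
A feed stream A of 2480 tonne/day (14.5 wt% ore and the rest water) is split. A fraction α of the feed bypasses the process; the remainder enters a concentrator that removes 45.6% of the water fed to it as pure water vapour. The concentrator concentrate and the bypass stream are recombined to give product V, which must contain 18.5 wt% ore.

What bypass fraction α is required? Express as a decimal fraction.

All 2480×0.145 = 359.6 tonne/day of ore reaches V, so V = 359.6/0.185 = 1943.8 tonne/day and vapour = 536.22 tonne/day.
The evaporator receives (1−α)·2480 of feed at 0.855 water and removes 0.456 of that water:
0.456×0.855×(1−α)×2480 = 536.22
(1−α) = 536.22/966.9 = 0.5546;  α = 0.4454.

0.445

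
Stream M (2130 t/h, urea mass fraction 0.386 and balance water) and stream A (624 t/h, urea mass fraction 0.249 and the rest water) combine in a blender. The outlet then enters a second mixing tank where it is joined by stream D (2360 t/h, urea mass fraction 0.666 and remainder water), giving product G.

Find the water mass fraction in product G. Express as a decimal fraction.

Overall, product flow = 5114 t/h.
water in = 2130×0.614 + 624×0.751 + 2360×0.334 = 2564.7 t/h.
water fraction in G = 0.502.

0.502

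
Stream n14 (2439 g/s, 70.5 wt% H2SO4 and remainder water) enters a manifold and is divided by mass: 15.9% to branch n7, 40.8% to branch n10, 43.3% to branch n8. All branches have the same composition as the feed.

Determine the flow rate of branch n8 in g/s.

Branch n8 flow = 0.433×2439 = 1056.1 g/s.

1056 g/s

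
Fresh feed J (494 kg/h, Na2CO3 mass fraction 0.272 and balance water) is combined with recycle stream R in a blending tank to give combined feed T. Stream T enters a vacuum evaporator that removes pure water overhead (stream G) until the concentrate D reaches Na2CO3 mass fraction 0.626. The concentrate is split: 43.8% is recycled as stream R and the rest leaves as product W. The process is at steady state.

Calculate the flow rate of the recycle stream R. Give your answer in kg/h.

Overall Na2CO3 balance (none leaves overhead): Na2CO3 in fresh feed = Na2CO3 in product, i.e. 494×0.272 = (1−0.438)·D·0.626.
D = 134.37/(0.626×0.562) = 381.93 kg/h.
Recycle R = 0.438×381.93 = 167.29 kg/h.

167.3 kg/h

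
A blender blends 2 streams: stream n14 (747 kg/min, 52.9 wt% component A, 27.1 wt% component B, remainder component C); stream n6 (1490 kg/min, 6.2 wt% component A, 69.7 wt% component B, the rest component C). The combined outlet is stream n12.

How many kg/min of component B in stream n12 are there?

1241 kg/min

component B out = component B in = 747×0.271 + 1490×0.697 = 1241 kg/min.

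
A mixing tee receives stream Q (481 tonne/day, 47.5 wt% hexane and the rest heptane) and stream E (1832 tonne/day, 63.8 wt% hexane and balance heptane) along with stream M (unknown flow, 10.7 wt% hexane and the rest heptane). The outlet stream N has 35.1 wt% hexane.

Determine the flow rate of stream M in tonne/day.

Let M be the unknown flow. Total out = 2313 + M.
hexane balance: 1397.3 + 0.107·M = 0.351·(2313 + M)
(0.107 − 0.351)·M = 0.351×2313 − 1397.3 = -585.43
M = -585.43 / -0.244 = 2399.3 tonne/day

2399 tonne/day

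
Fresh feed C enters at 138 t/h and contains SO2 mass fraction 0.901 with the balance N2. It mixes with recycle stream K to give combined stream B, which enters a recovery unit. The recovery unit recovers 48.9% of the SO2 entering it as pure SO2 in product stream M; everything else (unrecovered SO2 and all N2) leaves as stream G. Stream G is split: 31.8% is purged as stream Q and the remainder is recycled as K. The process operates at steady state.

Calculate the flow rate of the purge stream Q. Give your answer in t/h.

N2 enters only via C and leaves only via the purge: 138×0.099 = 0.318×(N2 in G), and the recovery unit passes all N2, so N2 in B = N2 in G = 42.962 t/h.
SO2 in B: m_A = 138×0.901 + (1−0.318)·(1−0.489)·m_A, so m_A = 124.34/0.6515 = 190.85 t/h.
G = (1−0.489)×190.85 + 42.962 = 140.49 t/h.
Purge Q = 0.318×140.49 = 44.675 t/h.

44.67 t/h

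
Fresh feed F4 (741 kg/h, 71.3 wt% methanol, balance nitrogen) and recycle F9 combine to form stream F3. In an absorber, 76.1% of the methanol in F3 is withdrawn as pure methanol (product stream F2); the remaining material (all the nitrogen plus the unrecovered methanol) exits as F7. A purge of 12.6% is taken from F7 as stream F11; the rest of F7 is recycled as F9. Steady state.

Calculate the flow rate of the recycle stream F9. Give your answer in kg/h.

nitrogen enters only via F4 and leaves only via the purge: 741×0.287 = 0.126×(nitrogen in F7), and the absorber passes all nitrogen, so nitrogen in F3 = nitrogen in F7 = 1687.8 kg/h.
methanol in F3: m_A = 741×0.713 + (1−0.126)·(1−0.761)·m_A, so m_A = 528.33/0.7911 = 667.83 kg/h.
F7 = (1−0.761)×667.83 + 1687.8 = 1847.4 kg/h.
Recycle F9 = (1−0.126)×1847.4 = 1614.7 kg/h.

1615 kg/h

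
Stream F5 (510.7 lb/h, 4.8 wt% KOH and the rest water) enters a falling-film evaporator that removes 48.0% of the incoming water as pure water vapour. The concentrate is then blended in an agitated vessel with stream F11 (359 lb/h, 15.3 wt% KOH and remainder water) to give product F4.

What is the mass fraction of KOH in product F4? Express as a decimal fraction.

Vapour removed = 0.480×0.952×510.7 = 233.37 lb/h; concentrate = 277.33 lb/h.
KOH reaching the mixer = 24.514 (from concentrate) + 359×0.153 = 79.441 lb/h.
Product flow = 277.33 + 359 = 636.33 lb/h; KOH fraction = 0.1248.

0.1248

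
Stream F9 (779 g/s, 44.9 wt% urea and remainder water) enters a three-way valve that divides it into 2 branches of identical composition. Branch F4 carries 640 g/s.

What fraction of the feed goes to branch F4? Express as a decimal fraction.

Fraction to F4 = 640/779 = 0.8216.

0.822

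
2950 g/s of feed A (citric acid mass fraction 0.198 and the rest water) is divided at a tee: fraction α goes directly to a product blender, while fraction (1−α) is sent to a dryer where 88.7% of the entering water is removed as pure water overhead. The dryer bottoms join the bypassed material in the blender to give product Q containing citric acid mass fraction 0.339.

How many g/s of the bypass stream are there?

1225 g/s

All 2950×0.198 = 584.1 g/s of citric acid reaches Q, so Q = 584.1/0.339 = 1723 g/s and vapour = 1227 g/s.
The evaporator receives (1−α)·2950 of feed at 0.802 water and removes 0.887 of that water:
0.887×0.802×(1−α)×2950 = 1227
(1−α) = 1227/2098.6 = 0.5847;  α = 0.4153.
Bypass flow = 0.4153×2950 = 1225.2 g/s.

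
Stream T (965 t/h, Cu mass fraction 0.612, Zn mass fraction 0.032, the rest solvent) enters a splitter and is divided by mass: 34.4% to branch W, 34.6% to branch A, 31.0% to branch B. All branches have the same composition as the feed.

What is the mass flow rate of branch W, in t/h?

Branch W flow = 0.344×965 = 331.96 t/h.

332 t/h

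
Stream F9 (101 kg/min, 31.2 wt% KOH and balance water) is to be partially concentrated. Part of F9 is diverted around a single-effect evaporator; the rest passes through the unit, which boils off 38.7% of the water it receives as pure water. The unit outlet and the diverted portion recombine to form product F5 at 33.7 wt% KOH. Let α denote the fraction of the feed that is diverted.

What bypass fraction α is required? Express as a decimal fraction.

0.721

All 101×0.312 = 31.512 kg/min of KOH reaches F5, so F5 = 31.512/0.337 = 93.507 kg/min and vapour = 7.4926 kg/min.
The evaporator receives (1−α)·101 of feed at 0.688 water and removes 0.387 of that water:
0.387×0.688×(1−α)×101 = 7.4926
(1−α) = 7.4926/26.892 = 0.2786;  α = 0.7214.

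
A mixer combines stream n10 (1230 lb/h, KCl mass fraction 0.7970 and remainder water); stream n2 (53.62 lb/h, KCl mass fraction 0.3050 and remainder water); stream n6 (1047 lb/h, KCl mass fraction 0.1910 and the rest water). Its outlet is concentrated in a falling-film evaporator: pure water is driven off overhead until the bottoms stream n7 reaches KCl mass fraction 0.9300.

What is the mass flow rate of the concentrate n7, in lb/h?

1287 lb/h

KCl entering = 1230×0.797 + 53.62×0.305 + 1047×0.191 = 1196.6 lb/h.
All KCl reports to n7, so n7 = 1196.6/0.930 = 1286.7 lb/h.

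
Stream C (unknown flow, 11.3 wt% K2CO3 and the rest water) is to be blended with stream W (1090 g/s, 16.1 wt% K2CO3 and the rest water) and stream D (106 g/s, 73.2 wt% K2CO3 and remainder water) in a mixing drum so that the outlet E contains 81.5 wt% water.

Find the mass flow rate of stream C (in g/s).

442 g/s

Let C be the unknown flow. Total out = 1196 + C.
water balance: 942.92 + 0.887·C = 0.815·(1196 + C)
(0.887 − 0.815)·C = 0.815×1196 − 942.92 = 31.822
C = 31.822 / 0.072 = 441.97 g/s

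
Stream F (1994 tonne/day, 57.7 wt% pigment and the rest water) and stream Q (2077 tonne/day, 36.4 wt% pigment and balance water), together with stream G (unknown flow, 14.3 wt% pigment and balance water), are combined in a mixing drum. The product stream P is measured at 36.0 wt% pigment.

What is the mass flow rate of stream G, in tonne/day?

2032 tonne/day

Let G be the unknown flow. Total out = 4071 + G.
pigment balance: 1906.6 + 0.143·G = 0.360·(4071 + G)
(0.143 − 0.360)·G = 0.360×4071 − 1906.6 = -441.01
G = -441.01 / -0.217 = 2032.3 tonne/day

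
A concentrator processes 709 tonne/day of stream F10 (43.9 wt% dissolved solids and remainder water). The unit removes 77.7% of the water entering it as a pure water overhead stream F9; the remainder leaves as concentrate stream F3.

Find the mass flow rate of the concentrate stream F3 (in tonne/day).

water entering = 709×0.561 = 397.75 tonne/day; overhead removed = 0.777×397.75 = 309.05 tonne/day.
Concentrate = 709 − 309.05 = 399.95 tonne/day.

399.9 tonne/day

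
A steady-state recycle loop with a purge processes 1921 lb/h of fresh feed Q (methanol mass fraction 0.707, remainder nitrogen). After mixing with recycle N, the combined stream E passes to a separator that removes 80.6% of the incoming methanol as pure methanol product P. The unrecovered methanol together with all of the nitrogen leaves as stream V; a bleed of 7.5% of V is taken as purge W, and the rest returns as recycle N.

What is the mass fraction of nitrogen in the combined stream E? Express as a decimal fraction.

0.819

nitrogen enters only via Q and leaves only via the purge: 1921×0.293 = 0.075×(nitrogen in V), and the separator passes all nitrogen, so nitrogen in E = nitrogen in V = 7504.7 lb/h.
methanol in E: m_A = 1921×0.707 + (1−0.075)·(1−0.806)·m_A, so m_A = 1358.1/0.8206 = 1655.2 lb/h.
E = 1655.2 + 7504.7 = 9159.9 lb/h.
nitrogen fraction in E = 7504.7/9159.9 = 0.819.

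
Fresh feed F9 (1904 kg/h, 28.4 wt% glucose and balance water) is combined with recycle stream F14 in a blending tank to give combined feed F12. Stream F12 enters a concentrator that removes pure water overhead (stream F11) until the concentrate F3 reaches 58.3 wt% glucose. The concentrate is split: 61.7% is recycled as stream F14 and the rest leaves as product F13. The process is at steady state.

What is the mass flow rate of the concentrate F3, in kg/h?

Overall glucose balance (none leaves overhead): glucose in fresh feed = glucose in product, i.e. 1904×0.284 = (1−0.617)·F3·0.583.
F3 = 540.74/(0.583×0.383) = 2421.7 kg/h.

2422 kg/h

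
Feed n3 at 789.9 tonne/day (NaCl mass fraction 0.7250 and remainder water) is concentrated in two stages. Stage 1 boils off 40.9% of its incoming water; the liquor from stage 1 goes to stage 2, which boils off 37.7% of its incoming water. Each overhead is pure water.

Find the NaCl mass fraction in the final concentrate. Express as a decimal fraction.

water in feed = 789.9×0.275 = 217.22 tonne/day.
After stage 1: water left = (1−0.409)×217.22 = 128.38; stream total = 701.06 tonne/day.
After stage 2: water left = (1−0.377)×128.38 = 79.98; final concentrate = 652.66 tonne/day.
NaCl fraction = 572.68/652.66 = 0.8775.

0.8775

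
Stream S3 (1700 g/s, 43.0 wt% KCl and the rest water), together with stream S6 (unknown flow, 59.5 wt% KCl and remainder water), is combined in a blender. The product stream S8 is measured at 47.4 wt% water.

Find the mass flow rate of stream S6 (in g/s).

2365 g/s

Let S6 be the unknown flow. Total out = 1700 + S6.
water balance: 969 + 0.405·S6 = 0.474·(1700 + S6)
(0.405 − 0.474)·S6 = 0.474×1700 − 969 = -163.2
S6 = -163.2 / -0.069 = 2365.2 g/s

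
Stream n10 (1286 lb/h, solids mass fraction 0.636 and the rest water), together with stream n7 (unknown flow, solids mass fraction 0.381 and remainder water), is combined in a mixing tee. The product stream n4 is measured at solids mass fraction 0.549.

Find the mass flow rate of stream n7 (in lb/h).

Let n7 be the unknown flow. Total out = 1286 + n7.
solids balance: 817.9 + 0.381·n7 = 0.549·(1286 + n7)
(0.381 − 0.549)·n7 = 0.549×1286 − 817.9 = -111.88
n7 = -111.88 / -0.168 = 665.96 lb/h

666 lb/h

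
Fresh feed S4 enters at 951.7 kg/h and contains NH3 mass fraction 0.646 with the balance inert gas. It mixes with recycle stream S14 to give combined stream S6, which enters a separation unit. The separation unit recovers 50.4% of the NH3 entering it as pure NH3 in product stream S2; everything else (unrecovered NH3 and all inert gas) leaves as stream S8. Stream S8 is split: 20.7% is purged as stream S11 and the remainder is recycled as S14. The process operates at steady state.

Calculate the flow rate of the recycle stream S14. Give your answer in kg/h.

1689 kg/h

inert gas enters only via S4 and leaves only via the purge: 951.7×0.354 = 0.207×(inert gas in S8), and the separation unit passes all inert gas, so inert gas in S6 = inert gas in S8 = 1627.5 kg/h.
NH3 in S6: m_A = 951.7×0.646 + (1−0.207)·(1−0.504)·m_A, so m_A = 614.8/0.6067 = 1013.4 kg/h.
S8 = (1−0.504)×1013.4 + 1627.5 = 2130.2 kg/h.
Recycle S14 = (1−0.207)×2130.2 = 1689.2 kg/h.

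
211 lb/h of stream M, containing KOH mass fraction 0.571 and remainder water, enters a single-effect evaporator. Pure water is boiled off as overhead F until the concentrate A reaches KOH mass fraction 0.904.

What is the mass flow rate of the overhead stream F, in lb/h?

77.72 lb/h

KOH is conserved: 211×0.571 = 120.48 lb/h all reports to the concentrate.
Concentrate = 120.48/(target fraction) = 133.28 lb/h.
Overhead = 211 − 133.28 = 77.725 lb/h.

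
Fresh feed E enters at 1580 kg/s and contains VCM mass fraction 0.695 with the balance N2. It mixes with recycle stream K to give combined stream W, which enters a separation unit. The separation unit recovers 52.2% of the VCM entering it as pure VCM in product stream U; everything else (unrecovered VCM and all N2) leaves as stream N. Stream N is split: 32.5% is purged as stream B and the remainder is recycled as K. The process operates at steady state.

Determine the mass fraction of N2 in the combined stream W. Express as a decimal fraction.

0.478

N2 enters only via E and leaves only via the purge: 1580×0.305 = 0.325×(N2 in N), and the separation unit passes all N2, so N2 in W = N2 in N = 1482.8 kg/s.
VCM in W: m_A = 1580×0.695 + (1−0.325)·(1−0.522)·m_A, so m_A = 1098.1/0.6774 = 1621.2 kg/s.
W = 1621.2 + 1482.8 = 3103.9 kg/s.
N2 fraction in W = 1482.8/3103.9 = 0.478.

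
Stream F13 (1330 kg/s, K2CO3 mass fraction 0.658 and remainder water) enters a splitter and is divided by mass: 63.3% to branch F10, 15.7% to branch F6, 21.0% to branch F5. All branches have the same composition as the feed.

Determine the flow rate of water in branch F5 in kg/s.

95.52 kg/s

Branch F5 total = 0.210×1330 = 279.3 kg/s.
water in F5 = 0.342×279.3 = 95.521 kg/s.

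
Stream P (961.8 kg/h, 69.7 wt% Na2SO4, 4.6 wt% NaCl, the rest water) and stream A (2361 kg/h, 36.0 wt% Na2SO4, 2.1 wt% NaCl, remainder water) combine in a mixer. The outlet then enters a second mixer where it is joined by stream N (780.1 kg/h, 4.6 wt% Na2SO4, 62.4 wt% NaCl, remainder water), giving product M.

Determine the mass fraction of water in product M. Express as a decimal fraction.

Overall, product flow = 4102.9 kg/h.
water in = 961.8×0.257 + 2361×0.619 + 780.1×0.330 = 1966.1 kg/h.
water fraction in M = 0.479.

0.479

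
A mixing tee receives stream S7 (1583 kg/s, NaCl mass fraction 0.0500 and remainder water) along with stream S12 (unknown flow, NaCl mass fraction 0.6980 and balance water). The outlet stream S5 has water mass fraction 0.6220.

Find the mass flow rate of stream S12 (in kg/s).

1623 kg/s

Let S12 be the unknown flow. Total out = 1583 + S12.
water balance: 1503.8 + 0.302·S12 = 0.622·(1583 + S12)
(0.302 − 0.622)·S12 = 0.622×1583 − 1503.8 = -519.22
S12 = -519.22 / -0.320 = 1622.6 kg/s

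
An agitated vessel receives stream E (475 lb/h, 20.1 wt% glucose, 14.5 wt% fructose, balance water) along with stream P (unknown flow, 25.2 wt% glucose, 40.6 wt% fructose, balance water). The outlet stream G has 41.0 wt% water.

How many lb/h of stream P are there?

1704 lb/h

Let P be the unknown flow. Total out = 475 + P.
water balance: 310.65 + 0.342·P = 0.410·(475 + P)
(0.342 − 0.410)·P = 0.410×475 − 310.65 = -115.9
P = -115.9 / -0.068 = 1704.4 lb/h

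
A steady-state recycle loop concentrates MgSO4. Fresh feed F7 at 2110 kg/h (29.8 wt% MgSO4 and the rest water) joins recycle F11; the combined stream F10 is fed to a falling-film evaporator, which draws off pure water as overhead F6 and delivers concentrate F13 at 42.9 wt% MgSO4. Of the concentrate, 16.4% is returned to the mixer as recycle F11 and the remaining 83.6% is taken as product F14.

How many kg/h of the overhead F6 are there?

Overall MgSO4 balance (none leaves overhead): MgSO4 in fresh feed = MgSO4 in product, i.e. 2110×0.298 = (1−0.164)·F13·0.429.
F13 = 628.78/(0.429×0.836) = 1753.2 kg/h.
Recycle F11 = 0.164×1753.2 = 287.53 kg/h.
Combined feed F10 = 2110 + 287.53 = 2397.5 kg/h.
Overhead F6 = F10 − F13 = 2397.5 − 1753.2 = 644.31 kg/h.

644.3 kg/h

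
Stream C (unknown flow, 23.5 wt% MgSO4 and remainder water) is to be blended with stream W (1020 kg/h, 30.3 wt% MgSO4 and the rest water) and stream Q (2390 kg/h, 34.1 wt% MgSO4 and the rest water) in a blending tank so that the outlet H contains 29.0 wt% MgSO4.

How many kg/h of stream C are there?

Let C be the unknown flow. Total out = 3410 + C.
MgSO4 balance: 1124 + 0.235·C = 0.290·(3410 + C)
(0.235 − 0.290)·C = 0.290×3410 − 1124 = -135.15
C = -135.15 / -0.055 = 2457.3 kg/h

2457 kg/h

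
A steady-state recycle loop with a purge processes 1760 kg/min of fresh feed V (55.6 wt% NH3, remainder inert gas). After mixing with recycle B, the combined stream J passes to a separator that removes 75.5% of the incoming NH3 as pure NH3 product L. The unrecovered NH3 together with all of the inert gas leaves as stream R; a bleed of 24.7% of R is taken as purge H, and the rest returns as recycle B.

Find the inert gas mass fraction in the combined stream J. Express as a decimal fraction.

inert gas enters only via V and leaves only via the purge: 1760×0.444 = 0.247×(inert gas in R), and the separator passes all inert gas, so inert gas in J = inert gas in R = 3163.7 kg/min.
NH3 in J: m_A = 1760×0.556 + (1−0.247)·(1−0.755)·m_A, so m_A = 978.56/0.8155 = 1199.9 kg/min.
J = 1199.9 + 3163.7 = 4363.7 kg/min.
inert gas fraction in J = 3163.7/4363.7 = 0.7250.

0.7250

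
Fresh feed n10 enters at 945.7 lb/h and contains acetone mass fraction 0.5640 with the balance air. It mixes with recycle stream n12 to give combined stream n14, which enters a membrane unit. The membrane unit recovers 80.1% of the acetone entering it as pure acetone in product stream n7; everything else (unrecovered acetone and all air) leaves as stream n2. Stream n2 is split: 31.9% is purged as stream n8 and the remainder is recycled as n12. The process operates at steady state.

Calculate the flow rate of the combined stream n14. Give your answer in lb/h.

1910 lb/h

air enters only via n10 and leaves only via the purge: 945.7×0.436 = 0.319×(air in n2), and the membrane unit passes all air, so air in n14 = air in n2 = 1292.6 lb/h.
acetone in n14: m_A = 945.7×0.564 + (1−0.319)·(1−0.801)·m_A, so m_A = 533.37/0.8645 = 616.99 lb/h.
n14 = 616.99 + 1292.6 = 1909.5 lb/h.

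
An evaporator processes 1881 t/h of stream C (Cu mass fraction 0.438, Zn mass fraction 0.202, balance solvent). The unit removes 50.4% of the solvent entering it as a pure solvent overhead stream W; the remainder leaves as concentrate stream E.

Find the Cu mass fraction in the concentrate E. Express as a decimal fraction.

0.535

Cu is not removed: 1881×0.438 = 823.88 t/h of Cu enters E.
solvent entering = 1881×0.360 = 677.16 t/h; overhead removed = 0.504×677.16 = 341.29 t/h.
Concentrate = 1881 − 341.29 = 1539.7 t/h.
Mass fraction = 823.88/1539.7 = 0.535.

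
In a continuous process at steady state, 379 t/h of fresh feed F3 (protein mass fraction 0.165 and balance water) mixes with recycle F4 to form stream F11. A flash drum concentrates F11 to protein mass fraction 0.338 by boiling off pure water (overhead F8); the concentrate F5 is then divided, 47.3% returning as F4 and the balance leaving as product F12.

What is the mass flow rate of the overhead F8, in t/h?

Overall protein balance (none leaves overhead): protein in fresh feed = protein in product, i.e. 379×0.165 = (1−0.473)·F5·0.338.
F5 = 62.535/(0.338×0.527) = 351.07 t/h.
Recycle F4 = 0.473×351.07 = 166.06 t/h.
Combined feed F11 = 379 + 166.06 = 545.06 t/h.
Overhead F8 = F11 − F5 = 545.06 − 351.07 = 193.99 t/h.

194 t/h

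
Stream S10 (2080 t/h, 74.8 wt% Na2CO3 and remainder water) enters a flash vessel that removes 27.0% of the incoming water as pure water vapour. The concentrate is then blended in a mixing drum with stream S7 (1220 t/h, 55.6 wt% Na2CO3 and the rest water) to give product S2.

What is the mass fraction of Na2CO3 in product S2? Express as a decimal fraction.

Vapour removed = 0.270×0.252×2080 = 141.52 t/h; concentrate = 1938.5 t/h.
Na2CO3 reaching the mixer = 1555.8 (from concentrate) + 1220×0.556 = 2234.2 t/h.
Product flow = 1938.5 + 1220 = 3158.5 t/h; Na2CO3 fraction = 0.707.

0.707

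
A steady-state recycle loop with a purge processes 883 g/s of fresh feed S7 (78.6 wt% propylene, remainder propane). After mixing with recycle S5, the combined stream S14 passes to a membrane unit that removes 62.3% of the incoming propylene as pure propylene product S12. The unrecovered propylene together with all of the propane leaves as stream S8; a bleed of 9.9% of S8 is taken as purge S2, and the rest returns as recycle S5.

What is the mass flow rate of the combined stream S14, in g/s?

2960 g/s

propane enters only via S7 and leaves only via the purge: 883×0.214 = 0.099×(propane in S8), and the membrane unit passes all propane, so propane in S14 = propane in S8 = 1908.7 g/s.
propylene in S14: m_A = 883×0.786 + (1−0.099)·(1−0.623)·m_A, so m_A = 694.04/0.6603 = 1051.1 g/s.
S14 = 1051.1 + 1908.7 = 2959.8 g/s.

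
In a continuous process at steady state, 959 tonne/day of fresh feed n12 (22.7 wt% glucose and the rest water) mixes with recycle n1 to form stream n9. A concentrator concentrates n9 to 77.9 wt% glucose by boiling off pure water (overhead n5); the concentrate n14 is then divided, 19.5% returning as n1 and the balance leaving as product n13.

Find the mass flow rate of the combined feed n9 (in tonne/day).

Overall glucose balance (none leaves overhead): glucose in fresh feed = glucose in product, i.e. 959×0.227 = (1−0.195)·n14·0.779.
n14 = 217.69/(0.779×0.805) = 347.15 tonne/day.
Recycle n1 = 0.195×347.15 = 67.693 tonne/day.
Combined feed n9 = 959 + 67.693 = 1026.7 tonne/day.

1027 tonne/day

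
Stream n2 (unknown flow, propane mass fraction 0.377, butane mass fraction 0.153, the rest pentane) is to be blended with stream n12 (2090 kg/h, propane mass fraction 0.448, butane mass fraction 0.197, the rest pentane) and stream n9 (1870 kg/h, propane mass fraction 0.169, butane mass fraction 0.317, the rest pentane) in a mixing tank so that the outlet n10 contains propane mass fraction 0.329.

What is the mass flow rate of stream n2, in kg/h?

1052 kg/h

Let n2 be the unknown flow. Total out = 3960 + n2.
propane balance: 1252.4 + 0.377·n2 = 0.329·(3960 + n2)
(0.377 − 0.329)·n2 = 0.329×3960 − 1252.4 = 50.49
n2 = 50.49 / 0.048 = 1051.9 kg/h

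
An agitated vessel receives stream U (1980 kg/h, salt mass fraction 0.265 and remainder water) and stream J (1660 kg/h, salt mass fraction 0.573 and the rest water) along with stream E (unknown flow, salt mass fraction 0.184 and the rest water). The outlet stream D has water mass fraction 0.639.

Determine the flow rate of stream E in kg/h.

Let E be the unknown flow. Total out = 3640 + E.
water balance: 2164.1 + 0.816·E = 0.639·(3640 + E)
(0.816 − 0.639)·E = 0.639×3640 − 2164.1 = 161.84
E = 161.84 / 0.177 = 914.35 kg/h

914.4 kg/h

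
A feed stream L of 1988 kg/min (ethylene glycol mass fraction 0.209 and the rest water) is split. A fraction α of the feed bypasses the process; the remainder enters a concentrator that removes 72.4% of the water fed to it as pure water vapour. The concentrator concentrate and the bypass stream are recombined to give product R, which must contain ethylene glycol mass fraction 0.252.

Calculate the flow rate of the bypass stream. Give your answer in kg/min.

1396 kg/min

All 1988×0.209 = 415.49 kg/min of ethylene glycol reaches R, so R = 415.49/0.252 = 1648.8 kg/min and vapour = 339.22 kg/min.
The evaporator receives (1−α)·1988 of feed at 0.791 water and removes 0.724 of that water:
0.724×0.791×(1−α)×1988 = 339.22
(1−α) = 339.22/1138.5 = 0.2980;  α = 0.7020.
Bypass flow = 0.7020×1988 = 1395.7 kg/min.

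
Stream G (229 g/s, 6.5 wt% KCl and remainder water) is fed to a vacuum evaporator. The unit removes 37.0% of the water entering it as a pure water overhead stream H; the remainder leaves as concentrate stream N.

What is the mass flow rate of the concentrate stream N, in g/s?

149.8 g/s

water entering = 229×0.935 = 214.12 g/s; overhead removed = 0.370×214.12 = 79.223 g/s.
Concentrate = 229 − 79.223 = 149.78 g/s.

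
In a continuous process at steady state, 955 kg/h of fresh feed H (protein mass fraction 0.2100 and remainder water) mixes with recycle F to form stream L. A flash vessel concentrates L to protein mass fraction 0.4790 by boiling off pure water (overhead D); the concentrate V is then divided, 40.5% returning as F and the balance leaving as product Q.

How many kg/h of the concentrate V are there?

703.7 kg/h

Overall protein balance (none leaves overhead): protein in fresh feed = protein in product, i.e. 955×0.210 = (1−0.405)·V·0.479.
V = 200.55/(0.479×0.595) = 703.67 kg/h.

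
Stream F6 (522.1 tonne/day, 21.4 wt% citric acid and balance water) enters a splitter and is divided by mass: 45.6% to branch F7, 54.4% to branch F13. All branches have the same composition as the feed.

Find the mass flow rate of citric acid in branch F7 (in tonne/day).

50.95 tonne/day

Branch F7 total = 0.456×522.1 = 238.08 tonne/day.
citric acid in F7 = 0.214×238.08 = 50.949 tonne/day.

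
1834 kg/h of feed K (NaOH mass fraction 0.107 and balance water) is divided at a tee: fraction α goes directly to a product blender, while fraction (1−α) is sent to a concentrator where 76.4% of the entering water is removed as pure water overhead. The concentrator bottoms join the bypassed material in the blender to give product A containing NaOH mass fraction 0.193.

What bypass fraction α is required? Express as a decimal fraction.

0.347

All 1834×0.107 = 196.24 kg/h of NaOH reaches A, so A = 196.24/0.193 = 1016.8 kg/h and vapour = 817.22 kg/h.
The evaporator receives (1−α)·1834 of feed at 0.893 water and removes 0.764 of that water:
0.764×0.893×(1−α)×1834 = 817.22
(1−α) = 817.22/1251.3 = 0.6531;  α = 0.3469.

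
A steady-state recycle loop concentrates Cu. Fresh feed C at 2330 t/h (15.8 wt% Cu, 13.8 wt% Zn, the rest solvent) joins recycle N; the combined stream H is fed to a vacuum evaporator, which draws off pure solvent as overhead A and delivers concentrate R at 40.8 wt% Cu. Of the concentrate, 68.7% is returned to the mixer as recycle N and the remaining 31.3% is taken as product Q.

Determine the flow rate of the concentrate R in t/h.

Overall Cu balance (none leaves overhead): Cu in fresh feed = Cu in product, i.e. 2330×0.158 = (1−0.687)·R·0.408.
R = 368.14/(0.408×0.313) = 2882.8 t/h.

2883 t/h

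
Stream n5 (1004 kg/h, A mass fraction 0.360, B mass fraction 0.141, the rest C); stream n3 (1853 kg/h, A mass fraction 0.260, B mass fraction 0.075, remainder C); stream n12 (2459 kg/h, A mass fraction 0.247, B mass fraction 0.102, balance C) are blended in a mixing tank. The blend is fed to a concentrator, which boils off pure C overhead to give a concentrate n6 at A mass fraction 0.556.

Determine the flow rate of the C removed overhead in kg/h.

2707 kg/h

A entering = 1004×0.360 + 1853×0.260 + 2459×0.247 = 1450.6 kg/h.
All A reports to n6, so n6 = 1450.6/0.556 = 2609 kg/h.
Total feed = 5316 kg/h; overhead = 5316 − 2609 = 2707 kg/h.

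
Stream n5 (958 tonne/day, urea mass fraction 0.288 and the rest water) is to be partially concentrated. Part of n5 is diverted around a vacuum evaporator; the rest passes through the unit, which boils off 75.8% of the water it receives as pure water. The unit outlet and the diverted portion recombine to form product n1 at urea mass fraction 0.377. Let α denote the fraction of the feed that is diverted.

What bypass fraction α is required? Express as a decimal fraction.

0.563

All 958×0.288 = 275.9 tonne/day of urea reaches n1, so n1 = 275.9/0.377 = 731.84 tonne/day and vapour = 226.16 tonne/day.
The evaporator receives (1−α)·958 of feed at 0.712 water and removes 0.758 of that water:
0.758×0.712×(1−α)×958 = 226.16
(1−α) = 226.16/517.03 = 0.4374;  α = 0.5626.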